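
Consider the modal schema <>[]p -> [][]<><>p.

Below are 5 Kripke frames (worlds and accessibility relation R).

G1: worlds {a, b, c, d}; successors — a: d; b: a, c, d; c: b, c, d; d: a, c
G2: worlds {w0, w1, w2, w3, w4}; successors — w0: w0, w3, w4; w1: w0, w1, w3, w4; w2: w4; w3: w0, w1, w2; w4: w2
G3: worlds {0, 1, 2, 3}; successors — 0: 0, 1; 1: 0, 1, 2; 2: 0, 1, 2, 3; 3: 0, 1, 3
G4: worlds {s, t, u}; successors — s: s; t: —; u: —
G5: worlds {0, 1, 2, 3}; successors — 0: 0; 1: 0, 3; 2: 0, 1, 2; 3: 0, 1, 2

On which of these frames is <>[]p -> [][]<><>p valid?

The schema corresponds to a generalized confluence (Geach) condition: forall x forall y forall z ((xRy & x R^2 z) -> exists w (yRw & z R^2 w)).
G1: fails — bRa, bR²a but no w with aRw and aR²w.
G2: fails — w0Rw0, w0R²w2 but no w with w0Rw and w2R²w.
G3: condition met.
G4: condition met.
G5: condition met.

G3, G4, G5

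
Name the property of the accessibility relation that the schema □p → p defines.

Suppose □p→p is valid. At any x set V(p)={w : Rxw}. Then □p holds at x, so p holds at x, i.e. Rxx.
Conversely, any frame satisfying ∀x Rxx validates the schema.
So the correspondent is reflexivity.

reflexivity: ∀x Rxx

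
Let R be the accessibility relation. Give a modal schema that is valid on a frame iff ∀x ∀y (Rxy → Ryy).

The condition is shift-reflexivity. The T□ schema □(□ψ → ψ) defines it.
Suppose □(□ψ→ψ) is valid. Take Rxy and set V(ψ)={w : Ryw}. Then at y, □ψ holds; since □(□ψ→ψ) at x, □ψ→ψ at y, so ψ at y, i.e. Ryy.

□(□ψ → ψ)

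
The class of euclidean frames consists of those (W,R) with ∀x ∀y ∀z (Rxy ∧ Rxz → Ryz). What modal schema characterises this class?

◇ψ → □◇ψ

This is the Euclidean property; the standard corresponding axiom is 5: ◇ψ → □◇ψ.
Suppose ◇ψ→□◇ψ is valid. Take Rxy, Rxz and set V(ψ)={y}. Then ◇ψ at x, so □◇ψ at x, so ◇ψ at z, so some w with Rzw has ψ; w=y, i.e. Rzy. By symmetry of the argument, Ryz.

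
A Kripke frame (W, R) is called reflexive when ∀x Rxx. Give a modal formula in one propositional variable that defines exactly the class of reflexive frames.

□ψ → ψ

A defining formula is □ψ → ψ (the T axiom).
Suppose □ψ→ψ is valid. At any x set V(ψ)={w : Rxw}. Then □ψ holds at x, so ψ holds at x, i.e. Rxx.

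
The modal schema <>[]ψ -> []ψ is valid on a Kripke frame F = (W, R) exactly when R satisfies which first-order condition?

This is frame-equivalent to ◇ψ → □◇ψ (substitute ¬ψ for ψ and contrapose).
Suppose ◇ψ→□◇ψ is valid. Take Rxy, Rxz and set V(ψ)={y}. Then ◇ψ at x, so □◇ψ at x, so ◇ψ at z, so some w with Rzw has ψ; w=y, i.e. Rzy. By symmetry of the argument, Ryz.

the Euclidean property: forall x forall y forall z (Rxy & Rxz -> Ryz)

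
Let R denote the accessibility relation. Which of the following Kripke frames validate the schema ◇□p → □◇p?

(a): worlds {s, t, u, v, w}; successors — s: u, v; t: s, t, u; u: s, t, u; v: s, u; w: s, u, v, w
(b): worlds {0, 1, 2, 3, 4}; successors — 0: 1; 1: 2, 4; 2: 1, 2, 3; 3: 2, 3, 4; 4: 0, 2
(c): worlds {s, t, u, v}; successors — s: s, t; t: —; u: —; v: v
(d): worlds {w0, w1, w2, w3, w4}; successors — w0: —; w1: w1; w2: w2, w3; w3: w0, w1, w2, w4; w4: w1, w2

(a), (b)

The schema corresponds to convergence: ∀x ∀y ∀z (Rxy ∧ Rxz → ∃w (Ryw ∧ Rzw)).
(a): holds.
(b): holds.
(c): fails — Rss and Rst but s and t have no common successor.
(d): fails — Rw3w1 and Rw3w0 but w1 and w0 have no common successor.
Valid on: (a), (b).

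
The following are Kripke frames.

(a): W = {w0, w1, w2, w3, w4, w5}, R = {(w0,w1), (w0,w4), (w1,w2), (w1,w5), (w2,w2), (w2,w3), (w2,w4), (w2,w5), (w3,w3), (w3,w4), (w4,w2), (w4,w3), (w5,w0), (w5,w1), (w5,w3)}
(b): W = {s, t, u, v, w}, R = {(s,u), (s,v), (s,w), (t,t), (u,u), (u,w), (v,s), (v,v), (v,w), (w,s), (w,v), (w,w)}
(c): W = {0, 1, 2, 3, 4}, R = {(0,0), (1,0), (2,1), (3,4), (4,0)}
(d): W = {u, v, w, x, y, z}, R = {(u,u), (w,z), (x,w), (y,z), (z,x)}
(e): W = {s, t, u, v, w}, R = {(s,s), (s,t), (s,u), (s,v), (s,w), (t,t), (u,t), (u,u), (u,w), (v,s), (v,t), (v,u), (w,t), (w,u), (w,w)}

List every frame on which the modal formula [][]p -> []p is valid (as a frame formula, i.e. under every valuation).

(b), (e)

Frame correspondent (Sahlqvist): forall x forall y (Rxy -> exists z (Rxz & Rzy)) — i.e. density.
(a): fails — Rw0w4 but no z with Rw0z and Rzw4.
(b): holds.
(c): fails — R34 but no z with R3z and Rz4.
(d): fails — Rxw but no t with Rxt and Rtw.
(e): holds.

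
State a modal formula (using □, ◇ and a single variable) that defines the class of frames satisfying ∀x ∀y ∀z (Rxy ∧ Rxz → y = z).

◇p → □p

This is partial functionality; the standard corresponding axiom is CD: ◇p → □p.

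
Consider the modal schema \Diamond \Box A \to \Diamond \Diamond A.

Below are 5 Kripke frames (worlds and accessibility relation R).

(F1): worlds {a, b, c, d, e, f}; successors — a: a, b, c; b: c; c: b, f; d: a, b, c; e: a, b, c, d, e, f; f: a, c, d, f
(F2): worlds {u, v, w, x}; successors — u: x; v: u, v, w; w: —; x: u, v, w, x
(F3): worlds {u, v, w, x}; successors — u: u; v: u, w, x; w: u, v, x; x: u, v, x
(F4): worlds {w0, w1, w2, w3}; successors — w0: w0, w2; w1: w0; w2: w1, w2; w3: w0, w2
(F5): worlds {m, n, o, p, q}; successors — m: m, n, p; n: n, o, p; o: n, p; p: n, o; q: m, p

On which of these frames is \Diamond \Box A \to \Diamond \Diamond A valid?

(F1), (F3), (F4), (F5)

The schema corresponds to a generalized confluence (Geach) condition: \forall x \forall y (xRy \to \exists w (yRw \wedge x R^2 w)).
(F1): condition met.
(F2): fails — vRw but no t with wRt and vR²t.
(F3): condition met.
(F4): condition met.
(F5): condition met.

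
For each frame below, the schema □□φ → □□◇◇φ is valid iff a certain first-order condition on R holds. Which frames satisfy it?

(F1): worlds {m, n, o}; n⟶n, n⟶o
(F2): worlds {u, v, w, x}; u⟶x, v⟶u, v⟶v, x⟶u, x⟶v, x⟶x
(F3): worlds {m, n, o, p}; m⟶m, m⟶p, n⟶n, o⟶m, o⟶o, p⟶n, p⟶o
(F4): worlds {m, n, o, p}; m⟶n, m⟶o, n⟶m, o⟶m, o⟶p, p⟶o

This is the axiom for a generalized confluence (Geach) condition; its first-order frame correspondent is ∀x ∀z (xR²z → ∃w (xR²w ∧ zR²w)).
(F1): fails — nR²o but no w with nR²w and oR²w.
(F2): ✓.
(F3): ✓.
(F4): ✓.
Valid on: (F2), (F3), (F4).

(F2), (F3), (F4)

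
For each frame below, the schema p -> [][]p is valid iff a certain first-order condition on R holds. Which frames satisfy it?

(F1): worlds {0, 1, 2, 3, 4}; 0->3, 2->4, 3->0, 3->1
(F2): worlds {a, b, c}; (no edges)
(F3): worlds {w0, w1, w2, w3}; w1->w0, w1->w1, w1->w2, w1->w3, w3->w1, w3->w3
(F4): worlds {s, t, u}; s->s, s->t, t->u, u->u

Frame correspondent (Sahlqvist): forall x forall z (x R^2 z -> exists w (x = w & z = w)) — i.e. a generalized confluence (Geach) condition.
(F1): fails — 0R²1 but 0 ≠ 1.
(F2): condition met.
(F3): fails — w1R²w0 but w1 ≠ w0.
(F4): fails — sR²t but s ≠ t.
Valid on: (F2).

(F2)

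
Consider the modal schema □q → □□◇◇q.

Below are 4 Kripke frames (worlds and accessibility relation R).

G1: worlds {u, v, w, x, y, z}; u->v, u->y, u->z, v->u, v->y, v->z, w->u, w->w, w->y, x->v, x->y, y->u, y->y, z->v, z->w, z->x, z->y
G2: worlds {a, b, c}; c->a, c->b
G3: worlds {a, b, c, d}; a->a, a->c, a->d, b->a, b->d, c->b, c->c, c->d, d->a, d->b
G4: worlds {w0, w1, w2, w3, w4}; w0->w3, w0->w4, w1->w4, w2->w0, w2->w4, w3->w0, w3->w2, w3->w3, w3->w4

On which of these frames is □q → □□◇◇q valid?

G1, G2, G3

This is the axiom for a generalized confluence (Geach) condition; its first-order frame correspondent is ∀x ∀z (xR²z → ∃w (xRw ∧ zR²w)).
G1: holds.
G2: holds.
G3: holds.
G4: fails — w0R²w4 but no w with w0Rw and w4R²w.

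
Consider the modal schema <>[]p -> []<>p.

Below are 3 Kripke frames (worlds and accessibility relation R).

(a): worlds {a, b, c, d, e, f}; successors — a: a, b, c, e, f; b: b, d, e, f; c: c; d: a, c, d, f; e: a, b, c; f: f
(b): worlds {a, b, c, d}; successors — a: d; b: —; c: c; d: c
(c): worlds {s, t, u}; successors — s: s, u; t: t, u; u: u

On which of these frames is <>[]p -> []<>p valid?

(b), (c)

Frame correspondent (Sahlqvist): forall x forall y forall z (Rxy & Rxz -> exists w (Ryw & Rzw)) — i.e. convergence.
(a): fails — Rab and Rac but b and c have no common successor.
(b): satisfies the condition.
(c): satisfies the condition.
Valid on: (b), (c).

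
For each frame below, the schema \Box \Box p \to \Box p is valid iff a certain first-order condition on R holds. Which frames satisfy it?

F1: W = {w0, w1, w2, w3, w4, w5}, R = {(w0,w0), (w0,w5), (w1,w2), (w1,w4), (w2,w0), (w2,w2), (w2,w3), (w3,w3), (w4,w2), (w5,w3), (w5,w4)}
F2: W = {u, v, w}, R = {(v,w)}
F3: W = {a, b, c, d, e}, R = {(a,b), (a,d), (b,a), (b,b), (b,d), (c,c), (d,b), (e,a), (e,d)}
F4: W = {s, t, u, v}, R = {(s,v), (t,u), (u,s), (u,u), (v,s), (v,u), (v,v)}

Frame correspondent (Sahlqvist): \forall x \forall y (Rxy \to \exists z (Rxz \wedge Rzy)) — i.e. density.
F1: fails — Rw1w4 but no z with Rw1z and Rzw4.
F2: fails — Rvw but no z with Rvz and Rzw.
F3: fails — Rea but no z with Rez and Rza.
F4: holds.
Valid on: F4.

F4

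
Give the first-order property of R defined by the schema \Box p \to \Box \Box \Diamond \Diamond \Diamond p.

\forall x \forall z (x R^2 z \to \exists w (xRw \wedge z R^3 w))

This is a Sahlqvist (Geach-type) schema ◇^0□^1p → □^2◇^3p.
First-order correspondent: \forall x \forall z (x R^2 z \to \exists w (xRw \wedge z R^3 w)).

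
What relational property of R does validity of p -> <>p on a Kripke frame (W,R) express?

Replacing p by ¬p and contraposing gives the equivalent schema □p → p.
Suppose □p→p is valid. At any x set V(p)={w : Rxw}. Then □p holds at x, so p holds at x, i.e. Rxx.

reflexivity: forall x Rxx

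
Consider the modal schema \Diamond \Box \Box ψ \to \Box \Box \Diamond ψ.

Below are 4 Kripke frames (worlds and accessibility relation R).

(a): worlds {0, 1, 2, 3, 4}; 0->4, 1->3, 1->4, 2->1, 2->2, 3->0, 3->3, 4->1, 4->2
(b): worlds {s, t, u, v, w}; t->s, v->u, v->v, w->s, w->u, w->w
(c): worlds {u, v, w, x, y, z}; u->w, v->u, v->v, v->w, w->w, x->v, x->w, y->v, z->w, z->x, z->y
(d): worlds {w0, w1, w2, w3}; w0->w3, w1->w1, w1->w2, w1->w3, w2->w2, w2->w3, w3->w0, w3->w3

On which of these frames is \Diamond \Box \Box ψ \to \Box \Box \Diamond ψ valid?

(c), (d)

The schema corresponds to a generalized confluence (Geach) condition: \forall x \forall y \forall z ((xRy \wedge x R^2 z) \to \exists w (y R^2 w \wedge zRw)).
(a): fails — 1R3, 1R²2 but no w with 3R²w and 2Rw.
(b): fails — vRu, vR²u but no w* with uR²w* and uRw*.
(c): condition met.
(d): condition met.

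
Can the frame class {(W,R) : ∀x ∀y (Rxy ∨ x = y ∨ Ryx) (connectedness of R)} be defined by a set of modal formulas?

No

If a class were modally definable it would be closed under disjoint unions (Goldblatt–Thomason).
Take 2 disjoint single-world reflexive frames: each is trivially connected, but their disjoint union has 2 worlds with no edge between distinct components, so it is not connected.
So no modal formula (or set of formulas) defines exactly the connected frames.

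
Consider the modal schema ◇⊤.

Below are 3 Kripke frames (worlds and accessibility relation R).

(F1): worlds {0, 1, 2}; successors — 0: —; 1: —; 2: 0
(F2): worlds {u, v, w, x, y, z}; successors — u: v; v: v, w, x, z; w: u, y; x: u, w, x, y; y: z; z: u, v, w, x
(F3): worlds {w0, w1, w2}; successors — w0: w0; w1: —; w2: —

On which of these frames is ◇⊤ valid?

(F2)

The schema corresponds to seriality: ∀x ∃y Rxy.
(F1): fails — world 0 has no successor.
(F2): holds.
(F3): fails — world w1 has no successor.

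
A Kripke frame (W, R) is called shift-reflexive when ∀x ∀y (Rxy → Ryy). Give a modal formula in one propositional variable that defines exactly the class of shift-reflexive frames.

The condition is shift-reflexivity. The T□ schema □(□ψ → ψ) defines it.

□(□ψ → ψ)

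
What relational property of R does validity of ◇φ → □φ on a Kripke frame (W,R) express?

Suppose ◇φ→□φ is valid. Take Rxy, Rxz and set V(φ)={y}. Then ◇φ at x, so □φ at x, so φ at z, i.e. z=y.
Conversely, any frame satisfying ∀x ∀y ∀z (Rxy ∧ Rxz → y = z) validates the schema.
Frame condition: ∀x ∀y ∀z (Rxy ∧ Rxz → y = z).

partial functionality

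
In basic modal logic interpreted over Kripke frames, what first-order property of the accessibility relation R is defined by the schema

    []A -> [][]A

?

Suppose □A→□□A is valid. Take Rxy, Ryz and set V(A)={w : Rxw}. Then □A at x, so □□A at x, so □A at y, so A at z, i.e. Rxz.

Transitivity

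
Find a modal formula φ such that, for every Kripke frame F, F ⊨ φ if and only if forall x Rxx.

A defining formula is □ψ → ψ (the T axiom).

□ψ → ψ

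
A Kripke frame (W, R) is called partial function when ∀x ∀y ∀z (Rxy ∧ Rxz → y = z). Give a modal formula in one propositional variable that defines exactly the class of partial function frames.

The condition is partial functionality. The CD schema ◇p → □p defines it.
Suppose ◇p→□p is valid. Take Rxy, Rxz and set V(p)={y}. Then ◇p at x, so □p at x, so p at z, i.e. z=y.

◇p → □p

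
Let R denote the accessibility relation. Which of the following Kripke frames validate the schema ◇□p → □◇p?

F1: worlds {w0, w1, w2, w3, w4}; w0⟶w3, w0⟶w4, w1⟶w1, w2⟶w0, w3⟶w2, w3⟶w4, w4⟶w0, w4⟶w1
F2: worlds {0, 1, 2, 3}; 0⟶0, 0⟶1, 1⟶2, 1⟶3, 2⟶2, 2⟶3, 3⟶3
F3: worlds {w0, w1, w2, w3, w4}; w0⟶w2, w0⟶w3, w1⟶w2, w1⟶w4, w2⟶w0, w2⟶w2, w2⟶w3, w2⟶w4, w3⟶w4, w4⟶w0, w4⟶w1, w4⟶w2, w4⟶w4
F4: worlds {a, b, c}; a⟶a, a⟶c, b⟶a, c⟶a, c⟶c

F4

The schema corresponds to convergence: ∀x ∀y ∀z (Rxy ∧ Rxz → ∃w (Ryw ∧ Rzw)).
F1: fails — Rw0w4 and Rw0w3 but w4 and w3 have no common successor.
F2: fails — R00 and R01 but 0 and 1 have no common successor.
F3: fails — Rw2w0 and Rw2w3 but w0 and w3 have no common successor.
F4: satisfies the condition.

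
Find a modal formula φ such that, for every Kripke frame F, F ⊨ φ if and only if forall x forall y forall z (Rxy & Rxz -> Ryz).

The condition is the Euclidean property. The 5 schema ◇ψ → □◇ψ defines it.
Suppose ◇ψ→□◇ψ is valid. Take Rxy, Rxz and set V(ψ)={y}. Then ◇ψ at x, so □◇ψ at x, so ◇ψ at z, so some w with Rzw has ψ; w=y, i.e. Rzy. By symmetry of the argument, Ryz.

◇ψ → □◇ψ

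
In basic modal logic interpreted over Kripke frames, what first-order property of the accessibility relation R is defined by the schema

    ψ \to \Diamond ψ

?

Equivalently (dual form): □ψ → ψ.
Suppose □ψ→ψ is valid. At any x set V(ψ)={w : Rxw}. Then □ψ holds at x, so ψ holds at x, i.e. Rxx.

Reflexivity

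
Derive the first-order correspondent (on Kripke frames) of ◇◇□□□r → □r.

∀x ∀y ∀z ((xR²y ∧ xRz) → ∃w (yR³w ∧ z = w))

This is a Sahlqvist (Geach-type) schema ◇^2□^3r → □^1◇^0r.
First-order correspondent: ∀x ∀y ∀z ((xR²y ∧ xRz) → ∃w (yR³w ∧ z = w)).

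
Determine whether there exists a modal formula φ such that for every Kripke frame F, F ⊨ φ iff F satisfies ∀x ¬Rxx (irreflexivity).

Not definable by any modal formula

If a class were modally definable it would be closed under surjective bounded morphisms (Goldblatt–Thomason).
The 5-cycle (worlds a,b,c,d,e with a→b→c→d→e→a) is irreflexive, and the map sending every world to a single reflexive point • is a surjective bounded morphism (forth: every edge maps to (•,•); back: every world has a successor). So any modal formula valid on the 5-cycle is also valid on the reflexive point, which is not irreflexive.
So the class is not modally definable.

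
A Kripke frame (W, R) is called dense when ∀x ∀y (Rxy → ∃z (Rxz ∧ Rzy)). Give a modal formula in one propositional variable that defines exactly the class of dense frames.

This is density; the standard corresponding axiom is C4: □□q → □q.
Suppose □□q→□q is valid. Take Rxy and set V(q)={w : xR²w}. Then □□q at x, so □q at x, so q at y, i.e. ∃z(Rxz∧Rzy).

□□q → □q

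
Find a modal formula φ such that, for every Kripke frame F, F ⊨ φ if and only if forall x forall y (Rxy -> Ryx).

This is symmetry; the standard corresponding axiom is B: ψ → □◇ψ.
Suppose ψ→□◇ψ is valid. Take Rxy and set V(ψ)={x}. Then ψ at x, so □◇ψ at x, so ◇ψ at y, so some z with Ryz has ψ; z=x, i.e. Ryx.

ψ → □◇ψ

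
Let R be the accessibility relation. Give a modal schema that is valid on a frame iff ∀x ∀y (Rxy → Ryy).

□(□p → p)

The condition is shift-reflexivity. The T□ schema □(□p → p) defines it.
Suppose □(□p→p) is valid. Take Rxy and set V(p)={w : Ryw}. Then at y, □p holds; since □(□p→p) at x, □p→p at y, so p at y, i.e. Ryy.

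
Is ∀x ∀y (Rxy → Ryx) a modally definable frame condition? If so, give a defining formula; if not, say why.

The condition is symmetry. A defining modal formula is r → □◇r.

Definable; r → □◇r defines it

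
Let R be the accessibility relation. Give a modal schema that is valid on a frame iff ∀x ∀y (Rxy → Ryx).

The condition is symmetry. The B schema r → □◇r defines it.
Suppose r→□◇r is valid. Take Rxy and set V(r)={x}. Then r at x, so □◇r at x, so ◇r at y, so some z with Ryz has r; z=x, i.e. Ryx.

r → □◇r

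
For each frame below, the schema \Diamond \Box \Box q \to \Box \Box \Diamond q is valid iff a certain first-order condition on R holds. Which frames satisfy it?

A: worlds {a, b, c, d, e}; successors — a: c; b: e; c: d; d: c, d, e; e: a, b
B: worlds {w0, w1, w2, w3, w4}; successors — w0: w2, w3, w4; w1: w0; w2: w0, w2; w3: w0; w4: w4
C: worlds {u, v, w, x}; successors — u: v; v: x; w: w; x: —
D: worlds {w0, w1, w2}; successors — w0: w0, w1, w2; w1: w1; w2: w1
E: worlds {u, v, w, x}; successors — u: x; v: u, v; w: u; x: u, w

D

Frame correspondent (Sahlqvist): \forall x \forall y \forall z ((xRy \wedge x R^2 z) \to \exists w (y R^2 w \wedge zRw)) — i.e. a generalized confluence (Geach) condition.
A: fails — dRc, dR²e but no w with cR²w and eRw.
B: fails — w0Rw4, w0R²w2 but no w with w4R²w and w2Rw.
C: fails — uRv, uR²x but no t with vR²t and xRt.
D: ✓.
E: fails — vRu, vR²u but no t with uR²t and uRt.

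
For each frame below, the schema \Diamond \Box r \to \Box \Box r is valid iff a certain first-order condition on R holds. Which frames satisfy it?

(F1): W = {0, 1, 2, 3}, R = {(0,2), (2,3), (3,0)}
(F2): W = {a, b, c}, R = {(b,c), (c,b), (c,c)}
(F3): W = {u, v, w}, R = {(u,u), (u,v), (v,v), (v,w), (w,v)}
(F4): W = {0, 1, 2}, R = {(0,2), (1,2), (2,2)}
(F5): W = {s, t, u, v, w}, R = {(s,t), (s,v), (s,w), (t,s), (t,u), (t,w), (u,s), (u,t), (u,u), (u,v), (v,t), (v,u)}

(F1), (F4)

This is the axiom for a generalized confluence (Geach) condition; its first-order frame correspondent is \forall x \forall y \forall z ((xRy \wedge x R^2 z) \to \exists w (yRw \wedge z = w)).
(F1): ✓.
(F2): fails — cRb, cR²b but no w with bRw and b=w.
(F3): fails — uRu, uR²w but no t with uRt and w=t.
(F4): ✓.
(F5): fails — sRt, sR²t but no w* with tRw* and t=w*.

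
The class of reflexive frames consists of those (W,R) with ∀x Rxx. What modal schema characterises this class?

This is reflexivity; the standard corresponding axiom is T: □q → q.

□q → q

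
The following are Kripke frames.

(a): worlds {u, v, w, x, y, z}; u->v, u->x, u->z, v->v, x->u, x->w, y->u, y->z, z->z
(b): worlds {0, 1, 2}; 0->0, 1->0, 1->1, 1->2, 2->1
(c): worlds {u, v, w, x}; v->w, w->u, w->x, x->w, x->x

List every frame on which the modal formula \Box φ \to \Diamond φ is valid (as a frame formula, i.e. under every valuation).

(b)

The schema corresponds to seriality: \forall x \exists y Rxy.
(a): fails — world w has no successor.
(b): satisfies the condition.
(c): fails — world u has no successor.
Valid on: (b).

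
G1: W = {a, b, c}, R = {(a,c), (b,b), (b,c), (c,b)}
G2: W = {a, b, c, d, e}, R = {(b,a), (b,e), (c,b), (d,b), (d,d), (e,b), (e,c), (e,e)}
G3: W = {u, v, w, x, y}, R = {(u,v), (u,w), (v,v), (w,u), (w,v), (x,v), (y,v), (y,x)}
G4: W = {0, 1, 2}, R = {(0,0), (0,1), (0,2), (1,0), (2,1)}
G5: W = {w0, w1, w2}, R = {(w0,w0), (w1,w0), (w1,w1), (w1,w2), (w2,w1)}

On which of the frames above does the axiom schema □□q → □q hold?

G5

This is the axiom for density; its first-order frame correspondent is ∀x ∀y (Rxy → ∃z (Rxz ∧ Rzy)).
G1: fails — Rac but no z with Raz and Rzc.
G2: fails — Rba but no z with Rbz and Rza.
G3: fails — Ryx but no z with Ryz and Rzx.
G4: fails — R21 but no z with R2z and Rz1.
G5: satisfies the condition.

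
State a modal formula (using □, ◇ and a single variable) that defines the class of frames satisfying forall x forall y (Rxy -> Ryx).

This is symmetry; the standard corresponding axiom is B: q → □◇q.
Suppose q→□◇q is valid. Take Rxy and set V(q)={x}. Then q at x, so □◇q at x, so ◇q at y, so some z with Ryz has q; z=x, i.e. Ryx.

q → □◇q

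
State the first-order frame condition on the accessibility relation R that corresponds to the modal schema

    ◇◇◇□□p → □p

∀x ∀y ∀z ((xR³y ∧ xRz) → ∃w (yR²w ∧ z = w))

This is a Sahlqvist (Geach-type) schema ◇^3□^2p → □^1◇^0p.
Minimal-valuation argument: fix x; take any y with xR^3y and any z with xR^1z. Set V(p) to the set of worlds R-reachable from y in exactly 2 steps. Then □^2p holds at y, so the antecedent holds at x; validity forces ◇^0p at z, giving a w with zR^0w and yR^2w.
First-order correspondent: ∀x ∀y ∀z ((xR³y ∧ xRz) → ∃w (yR²w ∧ z = w)).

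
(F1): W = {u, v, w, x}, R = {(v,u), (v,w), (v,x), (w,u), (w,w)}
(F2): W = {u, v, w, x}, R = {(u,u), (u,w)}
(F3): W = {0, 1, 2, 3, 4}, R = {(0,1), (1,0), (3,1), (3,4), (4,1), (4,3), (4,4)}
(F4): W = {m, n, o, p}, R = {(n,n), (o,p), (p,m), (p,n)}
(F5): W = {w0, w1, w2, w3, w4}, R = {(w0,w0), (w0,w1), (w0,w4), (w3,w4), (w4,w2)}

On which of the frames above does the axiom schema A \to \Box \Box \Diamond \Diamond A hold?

none

This is the axiom for a generalized confluence (Geach) condition; its first-order frame correspondent is \forall x \forall z (x R^2 z \to \exists w (x = w \wedge z R^2 w)).
(F1): fails — vR²u but no t with v=t and uR²t.
(F2): fails — uR²w but no t with u=t and wR²t.
(F3): fails — 3R²0 but no w with 3=w and 0R²w.
(F4): fails — oR²m but no w with o=w and mR²w.
(F5): fails — w0R²w1 but no w with w0=w and w1R²w.
Valid on no frame.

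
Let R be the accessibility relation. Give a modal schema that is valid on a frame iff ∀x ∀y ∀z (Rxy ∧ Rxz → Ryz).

The condition is the Euclidean property. The 5 schema ◇ψ → □◇ψ defines it.
Suppose ◇ψ→□◇ψ is valid. Take Rxy, Rxz and set V(ψ)={y}. Then ◇ψ at x, so □◇ψ at x, so ◇ψ at z, so some w with Rzw has ψ; w=y, i.e. Rzy. By symmetry of the argument, Ryz.

◇ψ → □◇ψ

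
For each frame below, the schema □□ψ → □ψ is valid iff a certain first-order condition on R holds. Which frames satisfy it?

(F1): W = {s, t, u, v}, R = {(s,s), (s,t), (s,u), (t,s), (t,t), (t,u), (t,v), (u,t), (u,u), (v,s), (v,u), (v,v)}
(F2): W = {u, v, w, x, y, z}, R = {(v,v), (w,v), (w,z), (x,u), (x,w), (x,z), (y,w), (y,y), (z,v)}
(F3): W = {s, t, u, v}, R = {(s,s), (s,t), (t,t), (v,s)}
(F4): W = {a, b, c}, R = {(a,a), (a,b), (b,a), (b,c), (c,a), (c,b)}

Frame correspondent (Sahlqvist): ∀x ∀y (Rxy → ∃z (Rxz ∧ Rzy)) — i.e. density.
(F1): holds.
(F2): fails — Rxw but no t with Rxt and Rtw.
(F3): holds.
(F4): fails — Rbc but no z with Rbz and Rzc.

(F1), (F3)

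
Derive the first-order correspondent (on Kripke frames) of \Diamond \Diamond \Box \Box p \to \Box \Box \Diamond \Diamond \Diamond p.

\forall x \forall y \forall z ((x R^2 y \wedge x R^2 z) \to \exists w (y R^2 w \wedge z R^3 w))

This is a Sahlqvist (Geach-type) schema ◇^2□^2p → □^2◇^3p.
First-order correspondent: \forall x \forall y \forall z ((x R^2 y \wedge x R^2 z) \to \exists w (y R^2 w \wedge z R^3 w)).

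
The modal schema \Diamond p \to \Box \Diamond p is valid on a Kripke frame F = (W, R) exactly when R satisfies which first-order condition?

This schema is the 5 axiom.
Its frame correspondent is the Euclidean property — \forall x \forall y \forall z (Rxy \wedge Rxz \to Ryz).

The Euclidean property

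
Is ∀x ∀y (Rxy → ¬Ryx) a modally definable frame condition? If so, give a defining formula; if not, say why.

Not definable by any modal formula

If a class were modally definable it would be closed under surjective bounded morphisms (Goldblatt–Thomason).
The 5-cycle (worlds s,t,u,v,w with s→t→u→v→w→s) is asymmetric. Mapping every world to a single reflexive point • is a surjective bounded morphism, and the reflexive point is not asymmetric (R•• but asymmetry requires ¬R••).
So no modal formula (or set of formulas) defines exactly the asymmetric frames.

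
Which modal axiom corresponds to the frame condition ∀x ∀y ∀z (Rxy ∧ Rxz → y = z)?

◇s → □s

This is partial functionality; the standard corresponding axiom is CD: ◇s → □s.
Suppose ◇s→□s is valid. Take Rxy, Rxz and set V(s)={y}. Then ◇s at x, so □s at x, so s at z, i.e. z=y.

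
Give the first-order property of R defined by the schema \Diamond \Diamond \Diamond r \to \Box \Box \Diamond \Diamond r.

\forall x \forall y \forall z ((x R^3 y \wedge x R^2 z) \to \exists w (y = w \wedge z R^2 w))

This is a Sahlqvist (Geach-type) schema ◇^3□^0r → □^2◇^2r.
First-order correspondent: \forall x \forall y \forall z ((x R^3 y \wedge x R^2 z) \to \exists w (y = w \wedge z R^2 w)).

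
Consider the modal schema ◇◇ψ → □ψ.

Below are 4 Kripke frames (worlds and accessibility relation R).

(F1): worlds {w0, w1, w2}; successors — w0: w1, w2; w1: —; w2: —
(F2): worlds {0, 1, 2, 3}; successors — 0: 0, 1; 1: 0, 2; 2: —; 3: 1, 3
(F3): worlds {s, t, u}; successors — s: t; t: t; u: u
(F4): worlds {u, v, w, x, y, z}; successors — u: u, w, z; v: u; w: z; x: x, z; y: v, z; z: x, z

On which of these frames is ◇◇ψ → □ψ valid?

Frame correspondent (Sahlqvist): ∀x ∀y ∀z ((xR²y ∧ xRz) → ∃w (y = w ∧ z = w)) — i.e. a generalized confluence (Geach) condition.
(F1): holds.
(F2): fails — 0R²0, 0R1 but 0 ≠ 1.
(F3): holds.
(F4): fails — uR²u, uRw but u ≠ w.

(F1), (F3)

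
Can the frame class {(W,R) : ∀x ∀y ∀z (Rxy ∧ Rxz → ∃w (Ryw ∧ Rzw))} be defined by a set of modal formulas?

Definable; ◇□r → □◇r defines it

The condition is convergence. A defining modal formula is ◇□r → □◇r.
Suppose ◇□r→□◇r is valid. Take Rxy, Rxz and set V(r)={w : Ryw}. Then □r at y so ◇□r at x, so □◇r at x, so ◇r at z, giving w with Rzw and Ryw.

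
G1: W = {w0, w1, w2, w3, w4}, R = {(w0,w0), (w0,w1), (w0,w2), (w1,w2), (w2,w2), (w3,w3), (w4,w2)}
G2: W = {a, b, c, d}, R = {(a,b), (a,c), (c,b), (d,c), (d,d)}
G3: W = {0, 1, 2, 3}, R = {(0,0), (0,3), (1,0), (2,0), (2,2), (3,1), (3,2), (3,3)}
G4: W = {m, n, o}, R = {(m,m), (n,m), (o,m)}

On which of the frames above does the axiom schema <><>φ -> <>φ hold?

This is the axiom for transitivity; its first-order frame correspondent is forall x forall y forall z (Rxy & Ryz -> Rxz).
G1: ✓.
G2: fails — Rdc and Rcb but not Rdb.
G3: fails — R10 and R03 but not R13.
G4: ✓.
Valid on: G1, G4.

G1, G4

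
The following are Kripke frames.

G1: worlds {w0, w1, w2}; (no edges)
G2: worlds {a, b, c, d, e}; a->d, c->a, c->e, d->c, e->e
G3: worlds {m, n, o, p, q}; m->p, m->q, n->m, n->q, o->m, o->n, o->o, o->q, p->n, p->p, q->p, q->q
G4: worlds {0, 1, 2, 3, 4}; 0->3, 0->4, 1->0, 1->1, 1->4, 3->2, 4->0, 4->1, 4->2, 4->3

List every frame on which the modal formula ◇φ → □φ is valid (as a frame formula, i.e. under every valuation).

Frame correspondent (Sahlqvist): ∀x ∀y ∀z (Rxy ∧ Rxz → y = z) — i.e. partial functionality.
G1: condition met.
G2: fails — c sees both a and e.
G3: fails — m sees both p and q.
G4: fails — 0 sees both 3 and 4.
Valid on: G1.

G1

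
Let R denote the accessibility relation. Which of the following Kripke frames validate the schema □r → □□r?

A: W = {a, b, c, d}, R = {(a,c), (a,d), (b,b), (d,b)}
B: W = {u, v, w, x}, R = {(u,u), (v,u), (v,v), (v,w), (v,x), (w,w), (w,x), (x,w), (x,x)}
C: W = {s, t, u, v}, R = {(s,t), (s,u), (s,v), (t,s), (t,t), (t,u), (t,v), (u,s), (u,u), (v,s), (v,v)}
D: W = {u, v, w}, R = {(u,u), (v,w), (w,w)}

Frame correspondent (Sahlqvist): ∀x ∀y ∀z (Rxy ∧ Ryz → Rxz) — i.e. transitivity.
A: fails — Rad and Rdb but not Rab.
B: satisfies the condition.
C: fails — Rus and Rsv but not Ruv.
D: satisfies the condition.

B, D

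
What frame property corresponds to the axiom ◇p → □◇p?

the Euclidean property

Suppose ◇p→□◇p is valid. Take Rxy, Rxz and set V(p)={y}. Then ◇p at x, so □◇p at x, so ◇p at z, so some w with Rzw has p; w=y, i.e. Rzy. By symmetry of the argument, Ryz.
Conversely, on a frame with the Euclidean property the schema holds at every world under every valuation.
Frame condition: ∀x ∀y ∀z (Rxy ∧ Rxz → Ryz).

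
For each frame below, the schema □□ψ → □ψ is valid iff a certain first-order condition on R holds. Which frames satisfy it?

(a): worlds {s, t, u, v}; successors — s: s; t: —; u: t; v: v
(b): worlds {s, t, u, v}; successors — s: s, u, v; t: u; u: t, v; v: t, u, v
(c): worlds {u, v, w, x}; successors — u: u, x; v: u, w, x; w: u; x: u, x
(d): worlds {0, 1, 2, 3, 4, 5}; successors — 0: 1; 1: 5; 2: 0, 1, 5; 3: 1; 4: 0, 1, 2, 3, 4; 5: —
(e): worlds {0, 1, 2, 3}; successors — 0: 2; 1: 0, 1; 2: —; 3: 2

Frame correspondent (Sahlqvist): ∀x ∀y (Rxy → ∃z (Rxz ∧ Rzy)) — i.e. density.
(a): fails — Rut but no z with Ruz and Rzt.
(b): fails — Rtu but no z with Rtz and Rzu.
(c): fails — Rvw but no z with Rvz and Rzw.
(d): fails — R31 but no z with R3z and Rz1.
(e): fails — R32 but no z with R3z and Rz2.
Valid on no frame.

none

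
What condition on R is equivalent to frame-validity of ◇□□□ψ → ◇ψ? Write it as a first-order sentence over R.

This is a Sahlqvist (Geach-type) schema ◇^1□^3ψ → □^0◇^1ψ.
First-order correspondent: ∀x ∀y (xRy → ∃w (yR³w ∧ xRw)).

∀x ∀y (xRy → ∃w (yR³w ∧ xRw))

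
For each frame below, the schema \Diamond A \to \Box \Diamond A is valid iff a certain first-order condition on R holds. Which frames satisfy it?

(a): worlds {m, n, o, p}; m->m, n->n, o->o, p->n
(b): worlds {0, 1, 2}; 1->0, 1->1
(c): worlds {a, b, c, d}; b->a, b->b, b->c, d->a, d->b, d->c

The schema corresponds to the Euclidean property: \forall x \forall y \forall z (Rxy \wedge Rxz \to Ryz).
(a): holds.
(b): fails — R10 and R10 but not R00.
(c): fails — Rbc and Rbc but not Rcc.

(a)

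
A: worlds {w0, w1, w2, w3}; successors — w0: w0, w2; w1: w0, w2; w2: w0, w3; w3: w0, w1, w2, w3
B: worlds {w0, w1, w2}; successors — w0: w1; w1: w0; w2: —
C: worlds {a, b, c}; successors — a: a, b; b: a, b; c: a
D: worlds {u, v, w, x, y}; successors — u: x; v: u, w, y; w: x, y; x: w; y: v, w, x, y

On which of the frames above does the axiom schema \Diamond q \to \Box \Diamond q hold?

C

This is the axiom for the Euclidean property; its first-order frame correspondent is \forall x \forall y \forall z (Rxy \wedge Rxz \to Ryz).
A: fails — Rw0w2 and Rw0w2 but not Rw2w2.
B: fails — Rw0w1 and Rw0w1 but not Rw1w1.
C: condition met.
D: fails — Rux and Rux but not Rxx.
Valid on: C.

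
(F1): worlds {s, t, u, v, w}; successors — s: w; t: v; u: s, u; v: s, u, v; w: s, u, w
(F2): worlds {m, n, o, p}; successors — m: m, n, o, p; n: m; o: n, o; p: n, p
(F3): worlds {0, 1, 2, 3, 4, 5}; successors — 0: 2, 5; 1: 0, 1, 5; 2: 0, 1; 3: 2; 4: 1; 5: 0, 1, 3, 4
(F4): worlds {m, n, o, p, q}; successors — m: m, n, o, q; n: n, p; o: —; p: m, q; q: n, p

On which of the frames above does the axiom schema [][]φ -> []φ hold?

(F1), (F2), (F4)

This is the axiom for density; its first-order frame correspondent is forall x forall y (Rxy -> exists z (Rxz & Rzy)).
(F1): holds.
(F2): holds.
(F3): fails — R32 but no z with R3z and Rz2.
(F4): holds.
Valid on: (F1), (F2), (F4).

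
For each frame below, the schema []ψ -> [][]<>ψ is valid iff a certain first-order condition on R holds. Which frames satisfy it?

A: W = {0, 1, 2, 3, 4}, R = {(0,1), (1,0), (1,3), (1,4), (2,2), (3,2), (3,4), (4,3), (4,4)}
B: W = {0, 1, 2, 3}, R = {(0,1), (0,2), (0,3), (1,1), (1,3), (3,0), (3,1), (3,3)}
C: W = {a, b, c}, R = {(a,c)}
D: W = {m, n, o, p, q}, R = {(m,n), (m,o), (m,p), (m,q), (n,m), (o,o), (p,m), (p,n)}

This is the axiom for a generalized confluence (Geach) condition; its first-order frame correspondent is forall x forall z (x R^2 z -> exists w (xRw & zRw)).
A: fails — 0R²3 but no w with 0Rw and 3Rw.
B: fails — 3R²2 but no w with 3Rw and 2Rw.
C: satisfies the condition.
D: fails — mR²n but no w with mRw and nRw.
Valid on: C.

C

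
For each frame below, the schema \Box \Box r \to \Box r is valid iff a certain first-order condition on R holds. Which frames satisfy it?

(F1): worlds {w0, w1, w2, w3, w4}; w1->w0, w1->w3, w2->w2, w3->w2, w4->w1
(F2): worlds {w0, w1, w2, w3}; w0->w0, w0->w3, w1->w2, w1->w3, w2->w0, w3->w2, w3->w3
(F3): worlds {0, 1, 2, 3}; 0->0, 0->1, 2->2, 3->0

The schema corresponds to density: \forall x \forall y (Rxy \to \exists z (Rxz \wedge Rzy)).
(F1): fails — Rw1w0 but no z with Rw1z and Rzw0.
(F2): holds.
(F3): holds.
Valid on: (F2), (F3).

(F2), (F3)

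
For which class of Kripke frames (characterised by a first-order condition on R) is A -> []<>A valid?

Suppose A→□◇A is valid. Take Rxy and set V(A)={x}. Then A at x, so □◇A at x, so ◇A at y, so some z with Ryz has A; z=x, i.e. Ryx.
Conversely, any frame satisfying forall x forall y (Rxy -> Ryx) validates the schema.
So the correspondent is symmetry.

symmetry: forall x forall y (Rxy -> Ryx)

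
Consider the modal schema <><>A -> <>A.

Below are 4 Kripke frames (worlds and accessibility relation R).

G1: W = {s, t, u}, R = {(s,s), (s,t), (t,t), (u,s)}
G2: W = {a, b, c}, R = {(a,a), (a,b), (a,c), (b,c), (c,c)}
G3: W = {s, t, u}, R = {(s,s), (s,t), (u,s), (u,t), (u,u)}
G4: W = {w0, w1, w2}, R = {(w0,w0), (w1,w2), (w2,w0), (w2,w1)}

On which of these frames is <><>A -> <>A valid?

The schema corresponds to transitivity: forall x forall y forall z (Rxy & Ryz -> Rxz).
G1: fails — Rus and Rst but not Rut.
G2: condition met.
G3: condition met.
G4: fails — Rw1w2 and Rw2w0 but not Rw1w0.
Valid on: G2, G3.

G2, G3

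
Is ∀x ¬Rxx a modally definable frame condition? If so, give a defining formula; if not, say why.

Not definable by any modal formula

Modal frame validity is preserved under surjective bounded morphisms.
The 2-cycle (worlds w0,w1 with w0→w1→w0) is irreflexive, and the map sending every world to a single reflexive point • is a surjective bounded morphism (forth: every edge maps to (•,•); back: every world has a successor). So any modal formula valid on the 2-cycle is also valid on the reflexive point, which is not irreflexive.
Hence irreflexivity is not modally definable.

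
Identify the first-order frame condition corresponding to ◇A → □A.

Suppose ◇A→□A is valid. Take Rxy, Rxz and set V(A)={y}. Then ◇A at x, so □A at x, so A at z, i.e. z=y.
The converse is a direct semantic check.
So the correspondent is partial functionality.

partial functionality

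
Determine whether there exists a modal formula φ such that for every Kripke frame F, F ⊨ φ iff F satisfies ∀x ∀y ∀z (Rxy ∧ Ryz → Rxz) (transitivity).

This is a Sahlqvist condition; the 4 axiom □r → □□r defines it.
Suppose □r→□□r is valid. Take Rxy, Ryz and set V(r)={w : Rxw}. Then □r at x, so □□r at x, so □r at y, so r at z, i.e. Rxz.

Definable; □r → □□r defines it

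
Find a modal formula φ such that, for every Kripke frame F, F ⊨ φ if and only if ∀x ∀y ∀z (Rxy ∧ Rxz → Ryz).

◇p → □◇p

The condition is the Euclidean property. The 5 schema ◇p → □◇p defines it.
Suppose ◇p→□◇p is valid. Take Rxy, Rxz and set V(p)={y}. Then ◇p at x, so □◇p at x, so ◇p at z, so some w with Rzw has p; w=y, i.e. Rzy. By symmetry of the argument, Ryz.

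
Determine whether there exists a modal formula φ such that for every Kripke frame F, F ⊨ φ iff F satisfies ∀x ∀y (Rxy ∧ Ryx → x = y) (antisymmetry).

Any modally definable frame class is closed under surjective bounded morphisms.
The 6-cycle (worlds w0,w1,w2,w3,w4,w5 with w0→w1→w2→w3→w4→w5→w0) is antisymmetric. Sending even-indexed worlds to a and odd-indexed worlds to b is a surjective bounded morphism onto the two-world frame with a↔b, which is not antisymmetric.
So the class is not modally definable.

Not definable by any modal formula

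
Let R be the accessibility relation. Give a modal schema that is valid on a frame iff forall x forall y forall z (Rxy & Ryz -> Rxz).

The condition is transitivity. The 4 schema □s → □□s defines it.
Suppose □s→□□s is valid. Take Rxy, Ryz and set V(s)={w : Rxw}. Then □s at x, so □□s at x, so □s at y, so s at z, i.e. Rxz.

□s → □□s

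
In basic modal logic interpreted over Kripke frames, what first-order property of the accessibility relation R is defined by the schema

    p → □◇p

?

Suppose p→□◇p is valid. Take Rxy and set V(p)={x}. Then p at x, so □◇p at x, so ◇p at y, so some z with Ryz has p; z=x, i.e. Ryx.

Symmetry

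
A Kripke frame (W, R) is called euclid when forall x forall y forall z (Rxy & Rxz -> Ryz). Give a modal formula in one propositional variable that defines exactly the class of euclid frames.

This is the Euclidean property; the standard corresponding axiom is 5: ◇p → □◇p.
Suppose ◇p→□◇p is valid. Take Rxy, Rxz and set V(p)={y}. Then ◇p at x, so □◇p at x, so ◇p at z, so some w with Rzw has p; w=y, i.e. Rzy. By symmetry of the argument, Ryz.

◇p → □◇p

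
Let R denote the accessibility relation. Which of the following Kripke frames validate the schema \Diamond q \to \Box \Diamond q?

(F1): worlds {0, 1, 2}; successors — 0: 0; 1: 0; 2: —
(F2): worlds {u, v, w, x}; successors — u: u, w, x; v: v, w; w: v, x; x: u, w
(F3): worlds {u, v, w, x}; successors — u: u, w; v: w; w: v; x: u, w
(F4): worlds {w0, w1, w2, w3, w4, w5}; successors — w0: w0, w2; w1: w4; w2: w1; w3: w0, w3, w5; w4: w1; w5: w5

Frame correspondent (Sahlqvist): \forall x \forall y \forall z (Rxy \wedge Rxz \to Ryz) — i.e. the Euclidean property.
(F1): satisfies the condition.
(F2): fails — Ruw and Ruw but not Rww.
(F3): fails — Ruw and Ruw but not Rww.
(F4): fails — Rw0w2 and Rw0w2 but not Rw2w2.

(F1)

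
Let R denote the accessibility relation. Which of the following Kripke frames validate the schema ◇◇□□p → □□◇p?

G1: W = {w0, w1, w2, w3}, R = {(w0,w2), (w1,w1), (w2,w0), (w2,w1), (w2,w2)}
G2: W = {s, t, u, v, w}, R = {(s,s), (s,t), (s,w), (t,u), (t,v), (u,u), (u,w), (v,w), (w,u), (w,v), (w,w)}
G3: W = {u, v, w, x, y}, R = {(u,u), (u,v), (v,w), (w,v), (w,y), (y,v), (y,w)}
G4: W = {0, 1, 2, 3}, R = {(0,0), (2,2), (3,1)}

G2, G4

The schema corresponds to a generalized confluence (Geach) condition: ∀x ∀y ∀z ((xR²y ∧ xR²z) → ∃w (yR²w ∧ zRw)).
G1: fails — w0R²w1, w0R²w0 but no w with w1R²w and w0Rw.
G2: holds.
G3: fails — uR²v, uR²v but no t with vR²t and vRt.
G4: holds.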